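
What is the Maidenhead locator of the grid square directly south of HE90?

HD99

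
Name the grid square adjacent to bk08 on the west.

Longitude square 0; −1 → -1, wraps to 9, carry into field.
Longitude field B = 1; −1 → 0 = A.
The latitude characters are unchanged.

AK98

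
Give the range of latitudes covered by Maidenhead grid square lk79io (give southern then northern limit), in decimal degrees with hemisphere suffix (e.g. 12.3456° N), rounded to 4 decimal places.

19.5833° N, 19.6250° N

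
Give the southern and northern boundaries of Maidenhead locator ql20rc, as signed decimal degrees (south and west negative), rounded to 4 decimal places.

20.0833, 20.1250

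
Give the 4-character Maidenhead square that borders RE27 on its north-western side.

RE18

Longitude square 2; −1 → 1.
Latitude square 7; +1 → 8.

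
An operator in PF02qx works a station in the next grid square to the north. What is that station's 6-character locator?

Latitude subsquare x = 23; +1 → 24, wraps to 0 = a, carry into square.
Latitude square 2; +1 → 3.
The longitude characters are unchanged.

PF03qa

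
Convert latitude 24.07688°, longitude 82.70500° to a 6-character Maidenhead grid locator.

Offset from 180°W / 90°S: lon 262.7050°, lat 114.0769°.
Field: 262.7050/20 → 13 → N, 114.0769/10 → 11 → L; chars NL.
Square: 2.7050/2 → 1, 4.0769/1 → 4; chars 14.
Subsquare: 0.7050/0.0833333 → 8 → i, 0.0769/0.0416667 → 1 → b; chars ib.

NL14ib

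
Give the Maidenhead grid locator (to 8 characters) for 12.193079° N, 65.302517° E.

Offset from 180°W / 90°S: lon 245.30252°, lat 102.19308°.
Field: lon ⌊245.30252/20⌋ = 12 → M; lat ⌊102.19308/10⌋ = 10 → K.
Square: lon ⌊5.30252/2⌋ = 2; lat ⌊2.19308/1⌋ = 2.
Subsquare: lon ⌊1.30252/0.0833333⌋ = 15 → p; lat ⌊0.19308/0.0416667⌋ = 4 → e.
Extended square: lon ⌊0.05252/0.00833333⌋ = 6; lat ⌊0.02641/0.00416667⌋ = 6.

MK22pe66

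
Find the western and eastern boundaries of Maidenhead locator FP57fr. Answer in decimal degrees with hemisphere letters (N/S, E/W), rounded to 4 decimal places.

69.5833° W, 69.5000° W

Field F=5, P=15: +5·20° lon, +15·10° lat → SW at lon -80°, lat 60°.
Square 5, 7: +5·2° lon, +7·1° lat → SW at lon -70°, lat 67°.
Subsquare f=5, r=17: +5·0.0833333° lon, +17·0.0416667° lat → SW at lon -69.5833°, lat 67.7083°.
Cell spans 0.0833333° lon × 0.0416667° lat.
west 69.5833° W, east 69.5000° W.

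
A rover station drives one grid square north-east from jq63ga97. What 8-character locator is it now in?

JQ63ha08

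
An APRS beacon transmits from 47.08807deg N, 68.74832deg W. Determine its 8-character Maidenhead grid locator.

Add 180° to longitude and 90° to latitude: 111.25168, 137.08807.
Field (20°×10°, letters A–R): 111.25168/20 → 5 → F, 137.08807/10 → 13 → N; chars FN.
Square (2°×1°, digits 0–9): 11.25168/2 → 5, 7.08807/1 → 7; chars 57.
Subsquare (5′×2.5′, letters a–x): 1.25168/0.0833333 → 15 → p, 0.08807/0.0416667 → 2 → c; chars pc.
Extended square (30″×15″, digits 0–9): 0.00168/0.00833333 → 0, 0.00474/0.00416667 → 1; chars 01.

FN57pc01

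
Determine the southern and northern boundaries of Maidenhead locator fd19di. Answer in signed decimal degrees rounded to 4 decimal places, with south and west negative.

Field F=5, D=3: +5·20° lon, +3·10° lat → SW at lon -80°, lat -60°.
Square 1, 9: +1·2° lon, +9·1° lat → SW at lon -78°, lat -51°.
Subsquare d=3, i=8: +3·0.0833333° lon, +8·0.0416667° lat → SW at lon -77.75°, lat -50.6667°.
Cell spans 0.0833333° lon × 0.0416667° lat.
south -50.6667, north -50.6250.

-50.6667, -50.6250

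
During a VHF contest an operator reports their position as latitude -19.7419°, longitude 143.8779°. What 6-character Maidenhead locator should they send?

Shift to the Maidenhead origin (180°W, 90°S): lon 323.8779, lat 70.2581.
Field (20°×10°, letters A–R): lon ⌊323.8779/20⌋ = 16 → Q; lat ⌊70.2581/10⌋ = 7 → H.
Square (2°×1°, digits 0–9): lon ⌊3.8779/2⌋ = 1; lat ⌊0.2581/1⌋ = 0.
Subsquare (5′×2.5′, letters a–x): lon ⌊1.8779/0.0833333⌋ = 22 → w; lat ⌊0.2581/0.0416667⌋ = 6 → g.

QH10wg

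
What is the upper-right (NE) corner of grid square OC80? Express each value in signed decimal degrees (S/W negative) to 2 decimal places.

-69.00, 118.00

Field O=14, C=2: +14·20° lon, +2·10° lat → SW at lon 100°, lat -70°.
Square 8, 0: +8·2° lon, +0·1° lat → SW at lon 116°, lat -70°.
Cell spans 2° lon × 1° lat. NE corner is SW corner plus one full cell.
latitude -69.00, longitude 118.00.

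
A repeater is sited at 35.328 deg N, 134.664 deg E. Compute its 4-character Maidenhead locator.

Shift to the Maidenhead origin (180°W, 90°S): lon 314.66, lat 125.33.
Field (20°×10°, letters A–R): lon ⌊314.66/20⌋ = 15 → P; lat ⌊125.33/10⌋ = 12 → M.
Square (2°×1°, digits 0–9): lon ⌊14.66/2⌋ = 7; lat ⌊5.33/1⌋ = 5.

PM75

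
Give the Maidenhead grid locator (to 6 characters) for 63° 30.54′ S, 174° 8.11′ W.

AC26wl

Shift to the Maidenhead origin (180°W, 90°S): lon 5.8648, lat 26.4910.
Field: 5.8648/20 → 0 → A, 26.4910/10 → 2 → C; chars AC.
Square: 5.8648/2 → 2, 6.4910/1 → 6; chars 26.
Subsquare: 1.8648/0.0833333 → 22 → w, 0.4910/0.0416667 → 11 → l; chars wl.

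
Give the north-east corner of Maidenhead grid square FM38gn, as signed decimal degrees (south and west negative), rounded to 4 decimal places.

Field F=5, M=12: +5·20° lon, +12·10° lat → SW at lon -80°, lat 30°.
Square 3, 8: +3·2° lon, +8·1° lat → SW at lon -74°, lat 38°.
Subsquare g=6, n=13: +6·0.0833333° lon, +13·0.0416667° lat → SW at lon -73.5°, lat 38.5417°.
Cell spans 0.0833333° lon × 0.0416667° lat. NE corner is SW corner plus one full cell.
latitude 38.5833, longitude -73.4167.

38.5833, -73.4167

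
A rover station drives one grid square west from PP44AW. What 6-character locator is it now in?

Longitude subsquare a = 0; −1 → -1, wraps to 23 = x, carry into square.
Longitude square 4; −1 → 3.
The latitude characters are unchanged.

PP34xw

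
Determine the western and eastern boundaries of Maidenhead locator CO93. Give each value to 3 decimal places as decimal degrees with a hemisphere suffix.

Field C=2, O=14: +2·20° lon, +14·10° lat → SW at lon -140°, lat 50°.
Square 9, 3: +9·2° lon, +3·1° lat → SW at lon -122°, lat 53°.
Cell spans 2° lon × 1° lat.
west 122.000° W, east 120.000° W.

122.000° W, 120.000° W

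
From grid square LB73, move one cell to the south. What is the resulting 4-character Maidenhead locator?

Latitude square 3; −1 → 2.
The longitude characters are unchanged.

LB72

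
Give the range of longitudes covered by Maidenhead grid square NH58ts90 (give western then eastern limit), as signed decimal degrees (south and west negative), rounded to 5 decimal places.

91.65833, 91.66667

Field N=13, H=7: +13·20° lon, +7·10° lat → SW at lon 80°, lat -20°.
Square 5, 8: +5·2° lon, +8·1° lat → SW at lon 90°, lat -12°.
Subsquare t=19, s=18: +19·0.0833333° lon, +18·0.0416667° lat → SW at lon 91.5833°, lat -11.25°.
Extended square 9, 0: +9·0.00833333° lon, +0·0.00416667° lat → SW at lon 91.6583°, lat -11.25°.
Cell spans 0.00833333° lon × 0.00416667° lat.
west 91.65833, east 91.66667.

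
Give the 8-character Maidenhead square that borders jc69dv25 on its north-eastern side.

JC69dv36

Longitude extended square 2; +1 → 3.
Latitude extended square 5; +1 → 6.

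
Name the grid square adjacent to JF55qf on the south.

JF55qe

Latitude subsquare f = 5; −1 → 4 = e.
The longitude characters are unchanged.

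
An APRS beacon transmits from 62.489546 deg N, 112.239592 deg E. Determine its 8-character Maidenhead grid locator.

Offset from 180°W / 90°S: lon 292.23959°, lat 152.48955°.
Field: lon ⌊292.23959/20⌋ = 14 → O; lat ⌊152.48955/10⌋ = 15 → P.
Square: lon ⌊12.23959/2⌋ = 6; lat ⌊2.48955/1⌋ = 2.
Subsquare: lon ⌊0.23959/0.0833333⌋ = 2 → c; lat ⌊0.48955/0.0416667⌋ = 11 → l.
Extended square: lon ⌊0.07293/0.00833333⌋ = 8; lat ⌊0.03121/0.00416667⌋ = 7.

OP62cl87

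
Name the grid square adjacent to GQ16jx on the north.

GQ17ja

Latitude subsquare x = 23; +1 → 24, wraps to 0 = a, carry into square.
Latitude square 6; +1 → 7.
The longitude characters are unchanged.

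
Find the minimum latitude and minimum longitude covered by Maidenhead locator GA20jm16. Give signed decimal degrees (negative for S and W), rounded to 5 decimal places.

-89.47500, -55.24167

Field G=6, A=0: +6·20° lon, +0·10° lat → SW at lon -60°, lat -90°.
Square 2, 0: +2·2° lon, +0·1° lat → SW at lon -56°, lat -90°.
Subsquare j=9, m=12: +9·0.0833333° lon, +12·0.0416667° lat → SW at lon -55.25°, lat -89.5°.
Extended square 1, 6: +1·0.00833333° lon, +6·0.00416667° lat → SW at lon -55.2417°, lat -89.475°.
latitude -89.47500, longitude -55.24167.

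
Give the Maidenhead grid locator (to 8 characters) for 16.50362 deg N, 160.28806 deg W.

AK96um50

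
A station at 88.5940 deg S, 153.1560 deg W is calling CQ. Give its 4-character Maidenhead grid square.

Add 180° to longitude and 90° to latitude: 26.84, 1.41.
Field: 26.84/20 → 1 → B, 1.41/10 → 0 → A; chars BA.
Square: 6.84/2 → 3, 1.41/1 → 1; chars 31.

BA31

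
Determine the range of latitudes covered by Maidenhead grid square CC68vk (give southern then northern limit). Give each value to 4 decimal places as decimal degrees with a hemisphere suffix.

61.5833° S, 61.5417° S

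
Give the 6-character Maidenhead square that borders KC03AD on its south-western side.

JC93xc

Longitude subsquare a = 0; −1 → -1, wraps to 23 = x, carry into square.
Longitude square 0; −1 → -1, wraps to 9, carry into field.
Longitude field K = 10; −1 → 9 = J.
Latitude subsquare d = 3; −1 → 2 = c.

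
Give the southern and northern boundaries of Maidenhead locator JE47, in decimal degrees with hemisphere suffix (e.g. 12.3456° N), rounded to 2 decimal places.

43.00° S, 42.00° S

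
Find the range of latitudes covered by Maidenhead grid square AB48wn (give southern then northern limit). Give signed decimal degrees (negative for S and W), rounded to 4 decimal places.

-71.4583, -71.4167

Field A=0, B=1: +0·20° lon, +1·10° lat → SW at lon -180°, lat -80°.
Square 4, 8: +4·2° lon, +8·1° lat → SW at lon -172°, lat -72°.
Subsquare w=22, n=13: +22·0.0833333° lon, +13·0.0416667° lat → SW at lon -170.167°, lat -71.4583°.
Cell spans 0.0833333° lon × 0.0416667° lat.
south -71.4583, north -71.4167.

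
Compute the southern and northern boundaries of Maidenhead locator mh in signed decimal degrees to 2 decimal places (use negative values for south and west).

Field M=12, H=7: +12·20° lon, +7·10° lat → SW at lon 60°, lat -20°.
Cell spans 20° lon × 10° lat.
south -20.00, north -10.00.

-20.00, -10.00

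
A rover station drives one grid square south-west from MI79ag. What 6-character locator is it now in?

Longitude subsquare a = 0; −1 → -1, wraps to 23 = x, carry into square.
Longitude square 7; −1 → 6.
Latitude subsquare g = 6; −1 → 5 = f.

MI69xf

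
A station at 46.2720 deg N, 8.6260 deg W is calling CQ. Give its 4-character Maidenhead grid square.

IN56

Offset from 180°W / 90°S: lon 171.37°, lat 136.27°.
Field (20°×10°, letters A–R): lon ⌊171.37/20⌋ = 8 → I; lat ⌊136.27/10⌋ = 13 → N.
Square (2°×1°, digits 0–9): lon ⌊11.37/2⌋ = 5; lat ⌊6.27/1⌋ = 6.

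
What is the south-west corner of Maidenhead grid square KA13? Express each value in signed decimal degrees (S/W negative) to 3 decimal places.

-87.000, 22.000

Field K=10, A=0: +10·20° lon, +0·10° lat → SW at lon 20°, lat -90°.
Square 1, 3: +1·2° lon, +3·1° lat → SW at lon 22°, lat -87°.
latitude -87.000, longitude 22.000.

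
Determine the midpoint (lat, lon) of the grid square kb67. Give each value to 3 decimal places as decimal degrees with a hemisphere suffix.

72.500° S, 33.000° E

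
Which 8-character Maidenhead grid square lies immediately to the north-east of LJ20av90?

LJ20bv01

Longitude extended square 9; +1 → 10, wraps to 0, carry into subsquare.
Longitude subsquare a = 0; +1 → 1 = b.
Latitude extended square 0; +1 → 1.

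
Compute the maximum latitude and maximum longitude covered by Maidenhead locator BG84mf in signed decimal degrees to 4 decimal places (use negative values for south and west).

Field B=1, G=6: +1·20° lon, +6·10° lat → SW at lon -160°, lat -30°.
Square 8, 4: +8·2° lon, +4·1° lat → SW at lon -144°, lat -26°.
Subsquare m=12, f=5: +12·0.0833333° lon, +5·0.0416667° lat → SW at lon -143°, lat -25.7917°.
Cell spans 0.0833333° lon × 0.0416667° lat. NE corner is SW corner plus one full cell.
latitude -25.7500, longitude -142.9167.

-25.7500, -142.9167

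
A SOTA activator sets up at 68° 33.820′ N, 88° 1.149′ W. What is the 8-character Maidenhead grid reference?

EP58xn75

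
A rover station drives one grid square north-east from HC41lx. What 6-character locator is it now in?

Longitude subsquare l = 11; +1 → 12 = m.
Latitude subsquare x = 23; +1 → 24, wraps to 0 = a, carry into square.
Latitude square 1; +1 → 2.

HC42ma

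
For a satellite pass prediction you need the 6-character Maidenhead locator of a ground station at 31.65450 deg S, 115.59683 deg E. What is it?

OF78ti

Shift to the Maidenhead origin (180°W, 90°S): lon 295.5968, lat 58.3455.
Field (20°×10°, letters A–R): 295.5968/20 → 14 → O, 58.3455/10 → 5 → F; chars OF.
Square (2°×1°, digits 0–9): 15.5968/2 → 7, 8.3455/1 → 8; chars 78.
Subsquare (5′×2.5′, letters a–x): 1.5968/0.0833333 → 19 → t, 0.3455/0.0416667 → 8 → i; chars ti.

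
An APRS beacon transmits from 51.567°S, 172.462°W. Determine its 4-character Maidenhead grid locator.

Shift to the Maidenhead origin (180°W, 90°S): lon 7.54, lat 38.43.
Field (20°×10°, letters A–R): 7.54/20 → 0 → A, 38.43/10 → 3 → D; chars AD.
Square (2°×1°, digits 0–9): 7.54/2 → 3, 8.43/1 → 8; chars 38.

AD38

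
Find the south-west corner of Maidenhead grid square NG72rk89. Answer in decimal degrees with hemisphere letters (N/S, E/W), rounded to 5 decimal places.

Field N=13, G=6: +13·20° lon, +6·10° lat → SW at lon 80°, lat -30°.
Square 7, 2: +7·2° lon, +2·1° lat → SW at lon 94°, lat -28°.
Subsquare r=17, k=10: +17·0.0833333° lon, +10·0.0416667° lat → SW at lon 95.4167°, lat -27.5833°.
Extended square 8, 9: +8·0.00833333° lon, +9·0.00416667° lat → SW at lon 95.4833°, lat -27.5458°.
latitude 27.54583° S, longitude 95.48333° E.

27.54583° S, 95.48333° E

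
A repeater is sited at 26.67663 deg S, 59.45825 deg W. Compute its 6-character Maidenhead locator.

GG03gh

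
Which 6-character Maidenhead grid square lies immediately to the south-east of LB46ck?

LB46dj

Longitude subsquare c = 2; +1 → 3 = d.
Latitude subsquare k = 10; −1 → 9 = j.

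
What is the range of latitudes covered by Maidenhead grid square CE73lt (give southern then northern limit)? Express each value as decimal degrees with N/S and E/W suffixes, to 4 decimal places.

Field C=2, E=4: +2·20° lon, +4·10° lat → SW at lon -140°, lat -50°.
Square 7, 3: +7·2° lon, +3·1° lat → SW at lon -126°, lat -47°.
Subsquare l=11, t=19: +11·0.0833333° lon, +19·0.0416667° lat → SW at lon -125.083°, lat -46.2083°.
Cell spans 0.0833333° lon × 0.0416667° lat.
south 46.2083° S, north 46.1667° S.

46.2083° S, 46.1667° S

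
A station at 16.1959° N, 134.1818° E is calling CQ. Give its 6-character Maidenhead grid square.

PK76ce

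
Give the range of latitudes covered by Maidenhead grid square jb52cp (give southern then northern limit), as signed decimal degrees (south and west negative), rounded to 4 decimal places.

Field J=9, B=1: +9·20° lon, +1·10° lat → SW at lon 0°, lat -80°.
Square 5, 2: +5·2° lon, +2·1° lat → SW at lon 10°, lat -78°.
Subsquare c=2, p=15: +2·0.0833333° lon, +15·0.0416667° lat → SW at lon 10.1667°, lat -77.375°.
Cell spans 0.0833333° lon × 0.0416667° lat.
south -77.3750, north -77.3333.

-77.3750, -77.3333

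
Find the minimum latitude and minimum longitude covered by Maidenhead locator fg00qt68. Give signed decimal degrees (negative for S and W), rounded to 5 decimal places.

-29.17500, -78.61667

Field F=5, G=6: +5·20° lon, +6·10° lat → SW at lon -80°, lat -30°.
Square 0, 0: +0·2° lon, +0·1° lat → SW at lon -80°, lat -30°.
Subsquare q=16, t=19: +16·0.0833333° lon, +19·0.0416667° lat → SW at lon -78.6667°, lat -29.2083°.
Extended square 6, 8: +6·0.00833333° lon, +8·0.00416667° lat → SW at lon -78.6167°, lat -29.175°.
latitude -29.17500, longitude -78.61667.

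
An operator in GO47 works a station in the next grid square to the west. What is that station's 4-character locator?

GO37

Longitude square 4; −1 → 3.
The latitude characters are unchanged.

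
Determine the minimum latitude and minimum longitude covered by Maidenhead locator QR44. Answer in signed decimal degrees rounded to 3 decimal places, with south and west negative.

84.000, 148.000

Field Q=16, R=17: +16·20° lon, +17·10° lat → SW at lon 140°, lat 80°.
Square 4, 4: +4·2° lon, +4·1° lat → SW at lon 148°, lat 84°.
latitude 84.000, longitude 148.000.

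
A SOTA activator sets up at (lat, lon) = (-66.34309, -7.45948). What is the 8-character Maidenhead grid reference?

Offset from 180°W / 90°S: lon 172.54052°, lat 23.65691°.
Field: 172.54052/20 → 8 → I, 23.65691/10 → 2 → C; chars IC.
Square: 12.54052/2 → 6, 3.65691/1 → 3; chars 63.
Subsquare: 0.54052/0.0833333 → 6 → g, 0.65691/0.0416667 → 15 → p; chars gp.
Extended square: 0.04052/0.00833333 → 4, 0.03191/0.00416667 → 7; chars 47.

IC63gp47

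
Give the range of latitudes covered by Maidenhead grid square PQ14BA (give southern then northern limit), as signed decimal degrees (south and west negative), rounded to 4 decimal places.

74.0000, 74.0417

Field P=15, Q=16: +15·20° lon, +16·10° lat → SW at lon 120°, lat 70°.
Square 1, 4: +1·2° lon, +4·1° lat → SW at lon 122°, lat 74°.
Subsquare b=1, a=0: +1·0.0833333° lon, +0·0.0416667° lat → SW at lon 122.083°, lat 74°.
Cell spans 0.0833333° lon × 0.0416667° lat.
south 74.0000, north 74.0417.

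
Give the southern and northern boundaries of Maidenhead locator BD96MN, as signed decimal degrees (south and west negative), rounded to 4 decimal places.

Field B=1, D=3: +1·20° lon, +3·10° lat → SW at lon -160°, lat -60°.
Square 9, 6: +9·2° lon, +6·1° lat → SW at lon -142°, lat -54°.
Subsquare m=12, n=13: +12·0.0833333° lon, +13·0.0416667° lat → SW at lon -141°, lat -53.4583°.
Cell spans 0.0833333° lon × 0.0416667° lat.
south -53.4583, north -53.4167.

-53.4583, -53.4167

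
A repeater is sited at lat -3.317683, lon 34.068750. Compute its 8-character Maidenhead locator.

KI76aq83

Add 180° to longitude and 90° to latitude: 214.06875, 86.68232.
Field: 214.06875/20 → 10 → K, 86.68232/10 → 8 → I; chars KI.
Square: 14.06875/2 → 7, 6.68232/1 → 6; chars 76.
Subsquare: 0.06875/0.0833333 → 0 → a, 0.68232/0.0416667 → 16 → q; chars aq.
Extended square: 0.06875/0.00833333 → 8, 0.01565/0.00416667 → 3; chars 83.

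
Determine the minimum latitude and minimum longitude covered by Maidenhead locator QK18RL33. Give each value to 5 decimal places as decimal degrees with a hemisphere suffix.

18.47083° N, 143.44167° E

Field Q=16, K=10: +16·20° lon, +10·10° lat → SW at lon 140°, lat 10°.
Square 1, 8: +1·2° lon, +8·1° lat → SW at lon 142°, lat 18°.
Subsquare r=17, l=11: +17·0.0833333° lon, +11·0.0416667° lat → SW at lon 143.417°, lat 18.4583°.
Extended square 3, 3: +3·0.00833333° lon, +3·0.00416667° lat → SW at lon 143.442°, lat 18.4708°.
latitude 18.47083° N, longitude 143.44167° E.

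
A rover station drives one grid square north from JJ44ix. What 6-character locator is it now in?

Latitude subsquare x = 23; +1 → 24, wraps to 0 = a, carry into square.
Latitude square 4; +1 → 5.
The longitude characters are unchanged.

JJ45ia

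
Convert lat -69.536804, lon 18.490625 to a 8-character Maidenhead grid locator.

Offset from 180°W / 90°S: lon 198.49062°, lat 20.46320°.
Field: 198.49062/20 → 9 → J, 20.46320/10 → 2 → C; chars JC.
Square: 18.49062/2 → 9, 0.46320/1 → 0; chars 90.
Subsquare: 0.49062/0.0833333 → 5 → f, 0.46320/0.0416667 → 11 → l; chars fl.
Extended square: 0.07396/0.00833333 → 8, 0.00486/0.00416667 → 1; chars 81.

JC90fl81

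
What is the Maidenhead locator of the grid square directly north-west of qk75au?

Longitude subsquare a = 0; −1 → -1, wraps to 23 = x, carry into square.
Longitude square 7; −1 → 6.
Latitude subsquare u = 20; +1 → 21 = v.

QK65xv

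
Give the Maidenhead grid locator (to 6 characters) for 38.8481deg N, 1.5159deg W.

IM98fu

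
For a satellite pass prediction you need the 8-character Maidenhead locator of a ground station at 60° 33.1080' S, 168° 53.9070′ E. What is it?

Shift to the Maidenhead origin (180°W, 90°S): lon 348.89845, lat 29.44820.
Field: lon ⌊348.89845/20⌋ = 17 → R; lat ⌊29.44820/10⌋ = 2 → C.
Square: lon ⌊8.89845/2⌋ = 4; lat ⌊9.44820/1⌋ = 9.
Subsquare: lon ⌊0.89845/0.0833333⌋ = 10 → k; lat ⌊0.44820/0.0416667⌋ = 10 → k.
Extended square: lon ⌊0.06512/0.00833333⌋ = 7; lat ⌊0.03153/0.00416667⌋ = 7.

RC49kk77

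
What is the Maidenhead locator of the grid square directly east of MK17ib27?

MK17ib37

Longitude extended square 2; +1 → 3.
The latitude characters are unchanged.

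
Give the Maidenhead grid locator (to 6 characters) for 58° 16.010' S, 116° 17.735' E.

OD81dr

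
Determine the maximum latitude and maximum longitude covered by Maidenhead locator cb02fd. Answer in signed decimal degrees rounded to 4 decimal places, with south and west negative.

Field C=2, B=1: +2·20° lon, +1·10° lat → SW at lon -140°, lat -80°.
Square 0, 2: +0·2° lon, +2·1° lat → SW at lon -140°, lat -78°.
Subsquare f=5, d=3: +5·0.0833333° lon, +3·0.0416667° lat → SW at lon -139.583°, lat -77.875°.
Cell spans 0.0833333° lon × 0.0416667° lat. NE corner is SW corner plus one full cell.
latitude -77.8333, longitude -139.5000.

-77.8333, -139.5000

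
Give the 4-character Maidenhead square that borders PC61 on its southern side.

PC60

Latitude square 1; −1 → 0.
The longitude characters are unchanged.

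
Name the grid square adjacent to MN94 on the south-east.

Longitude square 9; +1 → 10, wraps to 0, carry into field.
Longitude field M = 12; +1 → 13 = N.
Latitude square 4; −1 → 3.

NN03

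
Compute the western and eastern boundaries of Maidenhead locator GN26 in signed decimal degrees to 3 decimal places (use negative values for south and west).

-56.000, -54.000

Field G=6, N=13: +6·20° lon, +13·10° lat → SW at lon -60°, lat 40°.
Square 2, 6: +2·2° lon, +6·1° lat → SW at lon -56°, lat 46°.
Cell spans 2° lon × 1° lat.
west -56.000, east -54.000.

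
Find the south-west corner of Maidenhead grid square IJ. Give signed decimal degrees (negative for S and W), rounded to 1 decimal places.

0.0, -20.0

Field I=8, J=9: +8·20° lon, +9·10° lat → SW at lon -20°, lat 0°.
latitude 0.0, longitude -20.0.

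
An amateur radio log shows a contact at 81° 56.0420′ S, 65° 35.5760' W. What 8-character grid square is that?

FA78eb85

Shift to the Maidenhead origin (180°W, 90°S): lon 114.40707, lat 8.06597.
Field (20°×10°, letters A–R): lon ⌊114.40707/20⌋ = 5 → F; lat ⌊8.06597/10⌋ = 0 → A.
Square (2°×1°, digits 0–9): lon ⌊14.40707/2⌋ = 7; lat ⌊8.06597/1⌋ = 8.
Subsquare (5′×2.5′, letters a–x): lon ⌊0.40707/0.0833333⌋ = 4 → e; lat ⌊0.06597/0.0416667⌋ = 1 → b.
Extended square (30″×15″, digits 0–9): lon ⌊0.07373/0.00833333⌋ = 8; lat ⌊0.02430/0.00416667⌋ = 5.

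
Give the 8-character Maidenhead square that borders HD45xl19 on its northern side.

HD45xm10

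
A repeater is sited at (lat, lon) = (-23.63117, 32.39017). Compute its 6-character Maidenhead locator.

Add 180° to longitude and 90° to latitude: 212.3902, 66.3688.
Field: 212.3902/20 → 10 → K, 66.3688/10 → 6 → G; chars KG.
Square: 12.3902/2 → 6, 6.3688/1 → 6; chars 66.
Subsquare: 0.3902/0.0833333 → 4 → e, 0.3688/0.0416667 → 8 → i; chars ei.

KG66ei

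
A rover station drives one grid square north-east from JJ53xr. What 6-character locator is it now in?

JJ63as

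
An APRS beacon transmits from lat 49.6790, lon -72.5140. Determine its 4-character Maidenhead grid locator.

FN39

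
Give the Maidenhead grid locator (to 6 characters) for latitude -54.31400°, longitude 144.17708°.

Offset from 180°W / 90°S: lon 324.1771°, lat 35.6860°.
Field (20°×10°, letters A–R): lon ⌊324.1771/20⌋ = 16 → Q; lat ⌊35.6860/10⌋ = 3 → D.
Square (2°×1°, digits 0–9): lon ⌊4.1771/2⌋ = 2; lat ⌊5.6860/1⌋ = 5.
Subsquare (5′×2.5′, letters a–x): lon ⌊0.1771/0.0833333⌋ = 2 → c; lat ⌊0.6860/0.0416667⌋ = 16 → q.

QD25cq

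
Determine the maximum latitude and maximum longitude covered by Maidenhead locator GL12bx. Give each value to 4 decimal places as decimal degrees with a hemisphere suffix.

23.0000° N, 57.8333° W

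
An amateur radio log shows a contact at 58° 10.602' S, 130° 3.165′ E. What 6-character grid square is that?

Add 180° to longitude and 90° to latitude: 310.0528, 31.8233.
Field: lon ⌊310.0528/20⌋ = 15 → P; lat ⌊31.8233/10⌋ = 3 → D.
Square: lon ⌊10.0528/2⌋ = 5; lat ⌊1.8233/1⌋ = 1.
Subsquare: lon ⌊0.0528/0.0833333⌋ = 0 → a; lat ⌊0.8233/0.0416667⌋ = 19 → t.

PD51at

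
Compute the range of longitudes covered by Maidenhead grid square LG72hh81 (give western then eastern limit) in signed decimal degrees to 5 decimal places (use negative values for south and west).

54.65000, 54.65833

Field L=11, G=6: +11·20° lon, +6·10° lat → SW at lon 40°, lat -30°.
Square 7, 2: +7·2° lon, +2·1° lat → SW at lon 54°, lat -28°.
Subsquare h=7, h=7: +7·0.0833333° lon, +7·0.0416667° lat → SW at lon 54.5833°, lat -27.7083°.
Extended square 8, 1: +8·0.00833333° lon, +1·0.00416667° lat → SW at lon 54.65°, lat -27.7042°.
Cell spans 0.00833333° lon × 0.00416667° lat.
west 54.65000, east 54.65833.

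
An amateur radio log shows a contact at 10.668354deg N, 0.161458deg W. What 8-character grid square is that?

IK90wq00

Shift to the Maidenhead origin (180°W, 90°S): lon 179.83854, lat 100.66835.
Field: lon ⌊179.83854/20⌋ = 8 → I; lat ⌊100.66835/10⌋ = 10 → K.
Square: lon ⌊19.83854/2⌋ = 9; lat ⌊0.66835/1⌋ = 0.
Subsquare: lon ⌊1.83854/0.0833333⌋ = 22 → w; lat ⌊0.66835/0.0416667⌋ = 16 → q.
Extended square: lon ⌊0.00521/0.00833333⌋ = 0; lat ⌊0.00169/0.00416667⌋ = 0.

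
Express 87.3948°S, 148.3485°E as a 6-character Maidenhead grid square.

QA42eo

Add 180° to longitude and 90° to latitude: 328.3485, 2.6052.
Field: lon ⌊328.3485/20⌋ = 16 → Q; lat ⌊2.6052/10⌋ = 0 → A.
Square: lon ⌊8.3485/2⌋ = 4; lat ⌊2.6052/1⌋ = 2.
Subsquare: lon ⌊0.3485/0.0833333⌋ = 4 → e; lat ⌊0.6052/0.0416667⌋ = 14 → o.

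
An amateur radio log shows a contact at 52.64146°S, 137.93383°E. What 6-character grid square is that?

PD87xi

Offset from 180°W / 90°S: lon 317.9338°, lat 37.3585°.
Field: lon ⌊317.9338/20⌋ = 15 → P; lat ⌊37.3585/10⌋ = 3 → D.
Square: lon ⌊17.9338/2⌋ = 8; lat ⌊7.3585/1⌋ = 7.
Subsquare: lon ⌊1.9338/0.0833333⌋ = 23 → x; lat ⌊0.3585/0.0416667⌋ = 8 → i.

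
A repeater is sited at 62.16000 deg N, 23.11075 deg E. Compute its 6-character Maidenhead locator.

KP12nd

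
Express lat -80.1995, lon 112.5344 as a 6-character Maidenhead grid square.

OA69gt

Offset from 180°W / 90°S: lon 292.5344°, lat 9.8005°.
Field (20°×10°, letters A–R): lon ⌊292.5344/20⌋ = 14 → O; lat ⌊9.8005/10⌋ = 0 → A.
Square (2°×1°, digits 0–9): lon ⌊12.5344/2⌋ = 6; lat ⌊9.8005/1⌋ = 9.
Subsquare (5′×2.5′, letters a–x): lon ⌊0.5344/0.0833333⌋ = 6 → g; lat ⌊0.8005/0.0416667⌋ = 19 → t.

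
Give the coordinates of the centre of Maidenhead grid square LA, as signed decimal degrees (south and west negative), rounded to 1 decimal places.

-85.0, 50.0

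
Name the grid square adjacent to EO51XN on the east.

EO61an

Longitude subsquare x = 23; +1 → 24, wraps to 0 = a, carry into square.
Longitude square 5; +1 → 6.
The latitude characters are unchanged.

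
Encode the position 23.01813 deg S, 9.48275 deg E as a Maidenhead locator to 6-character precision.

Shift to the Maidenhead origin (180°W, 90°S): lon 189.4828, lat 66.9819.
Field: lon ⌊189.4828/20⌋ = 9 → J; lat ⌊66.9819/10⌋ = 6 → G.
Square: lon ⌊9.4828/2⌋ = 4; lat ⌊6.9819/1⌋ = 6.
Subsquare: lon ⌊1.4828/0.0833333⌋ = 17 → r; lat ⌊0.9819/0.0416667⌋ = 23 → x.

JG46rx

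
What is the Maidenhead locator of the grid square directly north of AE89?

AF80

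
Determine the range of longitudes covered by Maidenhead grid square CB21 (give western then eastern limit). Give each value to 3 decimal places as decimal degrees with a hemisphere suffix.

Field C=2, B=1: +2·20° lon, +1·10° lat → SW at lon -140°, lat -80°.
Square 2, 1: +2·2° lon, +1·1° lat → SW at lon -136°, lat -79°.
Cell spans 2° lon × 1° lat.
west 136.000° W, east 134.000° W.

136.000° W, 134.000° W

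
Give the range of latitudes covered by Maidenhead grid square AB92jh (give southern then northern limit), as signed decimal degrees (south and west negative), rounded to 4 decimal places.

-77.7083, -77.6667

Field A=0, B=1: +0·20° lon, +1·10° lat → SW at lon -180°, lat -80°.
Square 9, 2: +9·2° lon, +2·1° lat → SW at lon -162°, lat -78°.
Subsquare j=9, h=7: +9·0.0833333° lon, +7·0.0416667° lat → SW at lon -161.25°, lat -77.7083°.
Cell spans 0.0833333° lon × 0.0416667° lat.
south -77.7083, north -77.6667.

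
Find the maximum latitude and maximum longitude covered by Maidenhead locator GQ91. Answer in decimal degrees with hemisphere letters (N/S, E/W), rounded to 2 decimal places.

72.00° N, 40.00° W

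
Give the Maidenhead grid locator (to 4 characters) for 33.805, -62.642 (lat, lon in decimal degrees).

FM83

Add 180° to longitude and 90° to latitude: 117.36, 123.81.
Field: lon ⌊117.36/20⌋ = 5 → F; lat ⌊123.81/10⌋ = 12 → M.
Square: lon ⌊17.36/2⌋ = 8; lat ⌊3.81/1⌋ = 3.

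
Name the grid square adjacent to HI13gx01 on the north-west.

HI13fx92

Longitude extended square 0; −1 → -1, wraps to 9, carry into subsquare.
Longitude subsquare g = 6; −1 → 5 = f.
Latitude extended square 1; +1 → 2.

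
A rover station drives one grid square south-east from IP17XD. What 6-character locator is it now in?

IP27ac

Longitude subsquare x = 23; +1 → 24, wraps to 0 = a, carry into square.
Longitude square 1; +1 → 2.
Latitude subsquare d = 3; −1 → 2 = c.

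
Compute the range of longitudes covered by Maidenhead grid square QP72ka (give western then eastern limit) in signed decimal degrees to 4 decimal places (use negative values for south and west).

Field Q=16, P=15: +16·20° lon, +15·10° lat → SW at lon 140°, lat 60°.
Square 7, 2: +7·2° lon, +2·1° lat → SW at lon 154°, lat 62°.
Subsquare k=10, a=0: +10·0.0833333° lon, +0·0.0416667° lat → SW at lon 154.833°, lat 62°.
Cell spans 0.0833333° lon × 0.0416667° lat.
west 154.8333, east 154.9167.

154.8333, 154.9167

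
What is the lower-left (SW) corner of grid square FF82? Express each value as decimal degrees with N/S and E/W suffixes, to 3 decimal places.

38.000° S, 64.000° W

Field F=5, F=5: +5·20° lon, +5·10° lat → SW at lon -80°, lat -40°.
Square 8, 2: +8·2° lon, +2·1° lat → SW at lon -64°, lat -38°.
latitude 38.000° S, longitude 64.000° W.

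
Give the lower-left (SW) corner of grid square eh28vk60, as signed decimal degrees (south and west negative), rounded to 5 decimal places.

Field E=4, H=7: +4·20° lon, +7·10° lat → SW at lon -100°, lat -20°.
Square 2, 8: +2·2° lon, +8·1° lat → SW at lon -96°, lat -12°.
Subsquare v=21, k=10: +21·0.0833333° lon, +10·0.0416667° lat → SW at lon -94.25°, lat -11.5833°.
Extended square 6, 0: +6·0.00833333° lon, +0·0.00416667° lat → SW at lon -94.2°, lat -11.5833°.
latitude -11.58333, longitude -94.20000.

-11.58333, -94.20000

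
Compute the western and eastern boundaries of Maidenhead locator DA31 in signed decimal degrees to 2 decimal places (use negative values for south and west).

Field D=3, A=0: +3·20° lon, +0·10° lat → SW at lon -120°, lat -90°.
Square 3, 1: +3·2° lon, +1·1° lat → SW at lon -114°, lat -89°.
Cell spans 2° lon × 1° lat.
west -114.00, east -112.00.

-114.00, -112.00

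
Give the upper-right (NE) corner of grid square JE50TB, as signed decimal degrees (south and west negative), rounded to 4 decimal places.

-49.9167, 11.6667

Field J=9, E=4: +9·20° lon, +4·10° lat → SW at lon 0°, lat -50°.
Square 5, 0: +5·2° lon, +0·1° lat → SW at lon 10°, lat -50°.
Subsquare t=19, b=1: +19·0.0833333° lon, +1·0.0416667° lat → SW at lon 11.5833°, lat -49.9583°.
Cell spans 0.0833333° lon × 0.0416667° lat. NE corner is SW corner plus one full cell.
latitude -49.9167, longitude 11.6667.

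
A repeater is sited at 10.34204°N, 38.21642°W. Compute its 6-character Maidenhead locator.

HK00vi

Add 180° to longitude and 90° to latitude: 141.7836, 100.3420.
Field (20°×10°, letters A–R): lon ⌊141.7836/20⌋ = 7 → H; lat ⌊100.3420/10⌋ = 10 → K.
Square (2°×1°, digits 0–9): lon ⌊1.7836/2⌋ = 0; lat ⌊0.3420/1⌋ = 0.
Subsquare (5′×2.5′, letters a–x): lon ⌊1.7836/0.0833333⌋ = 21 → v; lat ⌊0.3420/0.0416667⌋ = 8 → i.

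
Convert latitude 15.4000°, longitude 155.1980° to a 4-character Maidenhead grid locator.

Shift to the Maidenhead origin (180°W, 90°S): lon 335.20, lat 105.40.
Field: lon ⌊335.20/20⌋ = 16 → Q; lat ⌊105.40/10⌋ = 10 → K.
Square: lon ⌊15.20/2⌋ = 7; lat ⌊5.40/1⌋ = 5.

QK75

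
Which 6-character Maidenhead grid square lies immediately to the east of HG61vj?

HG61wj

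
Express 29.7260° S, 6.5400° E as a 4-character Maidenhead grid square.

JG30

Shift to the Maidenhead origin (180°W, 90°S): lon 186.54, lat 60.27.
Field (20°×10°, letters A–R): lon ⌊186.54/20⌋ = 9 → J; lat ⌊60.27/10⌋ = 6 → G.
Square (2°×1°, digits 0–9): lon ⌊6.54/2⌋ = 3; lat ⌊0.27/1⌋ = 0.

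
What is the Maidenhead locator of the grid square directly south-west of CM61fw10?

CM61fv09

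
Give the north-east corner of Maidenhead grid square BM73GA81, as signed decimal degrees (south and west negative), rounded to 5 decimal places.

33.00833, -145.42500

Field B=1, M=12: +1·20° lon, +12·10° lat → SW at lon -160°, lat 30°.
Square 7, 3: +7·2° lon, +3·1° lat → SW at lon -146°, lat 33°.
Subsquare g=6, a=0: +6·0.0833333° lon, +0·0.0416667° lat → SW at lon -145.5°, lat 33°.
Extended square 8, 1: +8·0.00833333° lon, +1·0.00416667° lat → SW at lon -145.433°, lat 33.0042°.
Cell spans 0.00833333° lon × 0.00416667° lat. NE corner is SW corner plus one full cell.
latitude 33.00833, longitude -145.42500.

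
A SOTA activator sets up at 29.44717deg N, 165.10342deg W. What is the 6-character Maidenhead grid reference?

Shift to the Maidenhead origin (180°W, 90°S): lon 14.8966, lat 119.4472.
Field (20°×10°, letters A–R): 14.8966/20 → 0 → A, 119.4472/10 → 11 → L; chars AL.
Square (2°×1°, digits 0–9): 14.8966/2 → 7, 9.4472/1 → 9; chars 79.
Subsquare (5′×2.5′, letters a–x): 0.8966/0.0833333 → 10 → k, 0.4472/0.0416667 → 10 → k; chars kk.

AL79kk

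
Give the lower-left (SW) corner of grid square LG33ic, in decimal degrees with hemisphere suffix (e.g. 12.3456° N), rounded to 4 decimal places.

26.9167° S, 46.6667° E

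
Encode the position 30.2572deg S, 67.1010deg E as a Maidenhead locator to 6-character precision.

MF39nr

Add 180° to longitude and 90° to latitude: 247.1010, 59.7428.
Field: lon ⌊247.1010/20⌋ = 12 → M; lat ⌊59.7428/10⌋ = 5 → F.
Square: lon ⌊7.1010/2⌋ = 3; lat ⌊9.7428/1⌋ = 9.
Subsquare: lon ⌊1.1010/0.0833333⌋ = 13 → n; lat ⌊0.7428/0.0416667⌋ = 17 → r.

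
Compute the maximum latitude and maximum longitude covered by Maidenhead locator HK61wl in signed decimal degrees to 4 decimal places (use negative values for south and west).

Field H=7, K=10: +7·20° lon, +10·10° lat → SW at lon -40°, lat 10°.
Square 6, 1: +6·2° lon, +1·1° lat → SW at lon -28°, lat 11°.
Subsquare w=22, l=11: +22·0.0833333° lon, +11·0.0416667° lat → SW at lon -26.1667°, lat 11.4583°.
Cell spans 0.0833333° lon × 0.0416667° lat. NE corner is SW corner plus one full cell.
latitude 11.5000, longitude -26.0833.

11.5000, -26.0833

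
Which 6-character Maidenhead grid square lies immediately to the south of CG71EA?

CG70ex

Latitude subsquare a = 0; −1 → -1, wraps to 23 = x, carry into square.
Latitude square 1; −1 → 0.
The longitude characters are unchanged.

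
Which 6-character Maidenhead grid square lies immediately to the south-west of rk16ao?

Longitude subsquare a = 0; −1 → -1, wraps to 23 = x, carry into square.
Longitude square 1; −1 → 0.
Latitude subsquare o = 14; −1 → 13 = n.

RK06xn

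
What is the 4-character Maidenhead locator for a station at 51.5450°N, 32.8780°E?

KO61

Add 180° to longitude and 90° to latitude: 212.88, 141.55.
Field: 212.88/20 → 10 → K, 141.55/10 → 14 → O; chars KO.
Square: 12.88/2 → 6, 1.55/1 → 1; chars 61.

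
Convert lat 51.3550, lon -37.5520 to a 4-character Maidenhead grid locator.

HO11

Shift to the Maidenhead origin (180°W, 90°S): lon 142.45, lat 141.35.
Field (20°×10°, letters A–R): 142.45/20 → 7 → H, 141.35/10 → 14 → O; chars HO.
Square (2°×1°, digits 0–9): 2.45/2 → 1, 1.35/1 → 1; chars 11.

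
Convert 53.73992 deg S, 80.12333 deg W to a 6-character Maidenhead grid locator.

ED96wg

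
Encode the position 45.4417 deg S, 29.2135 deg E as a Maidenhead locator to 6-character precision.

KE44on

Offset from 180°W / 90°S: lon 209.2135°, lat 44.5583°.
Field (20°×10°, letters A–R): lon ⌊209.2135/20⌋ = 10 → K; lat ⌊44.5583/10⌋ = 4 → E.
Square (2°×1°, digits 0–9): lon ⌊9.2135/2⌋ = 4; lat ⌊4.5583/1⌋ = 4.
Subsquare (5′×2.5′, letters a–x): lon ⌊1.2135/0.0833333⌋ = 14 → o; lat ⌊0.5583/0.0416667⌋ = 13 → n.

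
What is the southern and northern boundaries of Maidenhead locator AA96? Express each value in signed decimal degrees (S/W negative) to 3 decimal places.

Field A=0, A=0: +0·20° lon, +0·10° lat → SW at lon -180°, lat -90°.
Square 9, 6: +9·2° lon, +6·1° lat → SW at lon -162°, lat -84°.
Cell spans 2° lon × 1° lat.
south -84.000, north -83.000.

-84.000, -83.000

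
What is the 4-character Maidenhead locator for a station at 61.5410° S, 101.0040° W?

Shift to the Maidenhead origin (180°W, 90°S): lon 79.00, lat 28.46.
Field (20°×10°, letters A–R): 79.00/20 → 3 → D, 28.46/10 → 2 → C; chars DC.
Square (2°×1°, digits 0–9): 19.00/2 → 9, 8.46/1 → 8; chars 98.

DC98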